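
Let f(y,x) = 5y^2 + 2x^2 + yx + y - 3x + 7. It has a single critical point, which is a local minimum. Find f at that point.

∂f/∂y = 10y + x + 1 = 0 and ∂f/∂x = y + 4x - 3 = 0, so (y, x) = (-7/39, 31/39).
The Hessian has f_{yy} = 10, f_{xx} = 4, f_{yx} = 1, giving D = 39 > 0 with f_{yy} > 0, so the point is a local minimum.
f(-7/39, 31/39) = 223/39.

223/39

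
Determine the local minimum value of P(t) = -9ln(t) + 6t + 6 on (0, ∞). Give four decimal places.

P'(t) = -9/t + 6 = 0 gives t = 3/2.
P''(t) = 9/t², which is positive for t > 0, so this is a local minimum.
P(3/2) = -9·ln(3/2) + 9 + 6 ≈ 11.3508.

11.3508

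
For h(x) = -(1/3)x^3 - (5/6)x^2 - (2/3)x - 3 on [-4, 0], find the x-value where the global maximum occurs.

-4

Differentiating, h'(x) = -x^2 - (5/3)x - 2/3; which vanishes at x = -1 and x = -2/3.
Candidates: h(-4) = 23/3,  h(-1) = -17/6,  h(-2/3) = -229/81,  h(0) = -3.
So the maximum is h(-4) = 23/3.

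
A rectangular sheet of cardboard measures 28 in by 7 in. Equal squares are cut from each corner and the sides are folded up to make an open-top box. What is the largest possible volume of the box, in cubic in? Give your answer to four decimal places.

With cut size x, the volume is V(x) = x(28 − 2x)(7 − 2x) for 0 < x < 3.5.
V'(x) = 12x^2 − 140x + 196. Setting V'(x) = 0 gives x ≈ 1.6269 (the root in (0, 3.5)).
V''(x) = 24x − 140 is negative there, so this is the maximum; V ≈ 150.8205.

150.8205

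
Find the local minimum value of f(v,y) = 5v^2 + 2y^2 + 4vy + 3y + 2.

∂f/∂v = 10v + 4y = 0 and ∂f/∂y = 4v + 4y + 3 = 0, so (v, y) = (1/2, -5/4).
The Hessian has f_{vv} = 10, f_{yy} = 4, f_{vy} = 4, giving D = 24 > 0 with f_{vv} > 0, so the point is a local minimum.
f(1/2, -5/4) = 1/8.

1/8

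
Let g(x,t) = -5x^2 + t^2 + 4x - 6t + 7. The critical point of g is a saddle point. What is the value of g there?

-6/5

∂g/∂x = -10x + 4 = 0 and ∂g/∂t = 2t - 6 = 0, so (x, t) = (2/5, 3).
The Hessian has g_{xx} = -10, g_{tt} = 2, g_{xt} = 0, giving D = -20 < 0, so the point is a saddle point.
g(2/5, 3) = -6/5.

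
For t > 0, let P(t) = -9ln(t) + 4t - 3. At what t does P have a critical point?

P'(t) = -9/t + 4 = 0 gives t = 9/4.
P''(t) = 9/t², which is positive for t > 0, so this is a local minimum.
P(9/4) = -9·ln(9/4) + 9 - 3 ≈ -1.2984.

9/4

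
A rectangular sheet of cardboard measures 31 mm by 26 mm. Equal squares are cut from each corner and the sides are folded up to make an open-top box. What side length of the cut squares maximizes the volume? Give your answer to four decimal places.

With cut size x, the volume is V(x) = x(31 − 2x)(26 − 2x) for 0 < x < 13.
V'(x) = 12x^2 − 228x + 806. Setting V'(x) = 0 gives x ≈ 4.6955 (the root in (0, 13)).
V''(x) = 24x − 228 is negative there, so this is the maximum; V ≈ 1685.2332.

4.6955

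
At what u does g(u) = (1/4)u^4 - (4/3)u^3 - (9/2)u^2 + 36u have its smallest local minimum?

g'(u) = u^3 - 4u^2 - 9u + 36. Setting g'(u) = 0 gives u ∈ {-3, 3, 4}.
Second-derivative test with g''(u) = 3u^2 - 8u - 9: g''(-3) = 42 > 0 ⇒ local minimum; g''(3) = -6 < 0 ⇒ local maximum; g''(4) = 7 > 0 ⇒ local minimum.
The smallest local minimum is g(-3) = -369/4.

-3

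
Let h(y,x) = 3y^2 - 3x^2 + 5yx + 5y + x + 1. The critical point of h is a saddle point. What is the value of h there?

∂h/∂y = 6y + 5x + 5 = 0 and ∂h/∂x = 5y - 6x + 1 = 0, so (y, x) = (-35/61, -19/61).
The Hessian has h_{yy} = 6, h_{xx} = -6, h_{yx} = 5, giving D = -61 < 0, so the point is a saddle point.
h(-35/61, -19/61) = -36/61.

-36/61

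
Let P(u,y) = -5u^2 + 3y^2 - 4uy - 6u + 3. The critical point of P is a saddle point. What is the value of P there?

∂P/∂u = -10u - 4y - 6 = 0 and ∂P/∂y = -4u + 6y = 0, so (u, y) = (-9/19, -6/19).
The Hessian has P_{uu} = -10, P_{yy} = 6, P_{uy} = -4, giving D = -76 < 0, so the point is a saddle point.
P(-9/19, -6/19) = 84/19.

84/19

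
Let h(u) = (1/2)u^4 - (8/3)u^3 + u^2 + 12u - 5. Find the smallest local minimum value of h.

-77/6

h'(u) = 2u^3 - 8u^2 + 2u + 12 = 0 at u = -1, 2, 3.
h''(u) = 6u^2 - 16u + 2. h''(-1) = 24 > 0 ⇒ local minimum; h''(2) = -6 < 0 ⇒ local maximum; h''(3) = 8 > 0 ⇒ local minimum.
The smallest local minimum is h(-1) = -77/6.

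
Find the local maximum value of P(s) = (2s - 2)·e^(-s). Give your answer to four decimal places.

By the product rule, P'(s) = (-2s + 4)·e^(-s). Since e^(-s) > 0, the only critical point is s = 2.
P''(2) has the same sign as -2 < 0, so this is a local maximum.
P(2) = (2)·e^(-2) ≈ 0.2707.

0.2707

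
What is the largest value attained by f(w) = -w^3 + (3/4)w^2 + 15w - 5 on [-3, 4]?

345/16

Differentiating, f'(w) = -3w^2 + (3/2)w + 15; which vanishes at w = -2 and w = 5/2.
Evaluating at the critical points and endpoints: f(-3) = -65/4,  f(-2) = -24,  f(5/2) = 345/16,  f(4) = 3.
The maximum over the interval is 345/16, attained at w = 5/2.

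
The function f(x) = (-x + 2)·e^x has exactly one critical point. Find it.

1

By the product rule, f'(x) = (-x + 1)·e^x. Since e^x > 0, the only critical point is x = 1.
f''(1) has the same sign as -1 < 0, so this is a local maximum.
f(1) = (1)·e^(1) ≈ 2.7183.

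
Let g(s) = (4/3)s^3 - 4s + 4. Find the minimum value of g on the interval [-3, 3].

-20

The derivative is 4s^2 - 4, which vanishes at s = -1 and s = 1.
Compare values at every candidate in [-3, 3]: g(-3) = -20,  g(-1) = 20/3,  g(1) = 4/3,  g(3) = 28.
Hence the absolute minimum is -20 at s = -3.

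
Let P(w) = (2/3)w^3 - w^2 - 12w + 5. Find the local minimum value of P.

-22

Critical points: P'(w) = 2w^2 - 2w - 12 vanishes at w = -2, 3.
P''(w) = 4w - 2. P''(-2) = -10 < 0 ⇒ local maximum; P''(3) = 10 > 0 ⇒ local minimum.
So the local minimum value is P(3) = -22.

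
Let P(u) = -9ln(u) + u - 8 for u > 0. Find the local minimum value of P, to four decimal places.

-18.7750

P'(u) = -9/u + 1 = 0 gives u = 9.
P''(u) = 9/u², which is positive for u > 0, so this is a local minimum.
P(9) = -9·ln(9) + 9 - 8 ≈ -18.7750.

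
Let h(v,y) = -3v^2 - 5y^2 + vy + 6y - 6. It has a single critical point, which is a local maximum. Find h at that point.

-246/59

∂h/∂v = -6v + y = 0 and ∂h/∂y = v - 10y + 6 = 0, so (v, y) = (6/59, 36/59).
The Hessian has h_{vv} = -6, h_{yy} = -10, h_{vy} = 1, giving D = 59 > 0 with h_{vv} < 0, so the point is a local maximum.
h(6/59, 36/59) = -246/59.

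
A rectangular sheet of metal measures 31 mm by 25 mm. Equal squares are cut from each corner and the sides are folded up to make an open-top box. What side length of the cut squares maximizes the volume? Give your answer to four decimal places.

4.5870

With cut size x, the volume is V(x) = x(31 − 2x)(25 − 2x) for 0 < x < 12.5.
V'(x) = 12x^2 − 224x + 775. Setting V'(x) = 0 gives x ≈ 4.5870 (the root in (0, 12.5)).
V''(x) = 24x − 224 is negative there, so this is the maximum; V ≈ 1584.4336.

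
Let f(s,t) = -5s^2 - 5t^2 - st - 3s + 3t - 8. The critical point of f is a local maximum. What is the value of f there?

-7

∂f/∂s = -10s - t - 3 = 0 and ∂f/∂t = -s - 10t + 3 = 0, so (s, t) = (-1/3, 1/3).
The Hessian has f_{ss} = -10, f_{tt} = -10, f_{st} = -1, giving D = 99 > 0 with f_{ss} < 0, so the point is a local maximum.
f(-1/3, 1/3) = -7.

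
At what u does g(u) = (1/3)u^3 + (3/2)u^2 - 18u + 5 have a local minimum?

g'(u) = u^2 + 3u - 18. Setting g'(u) = 0 gives u ∈ {-6, 3}.
Since g''(u) = 2u + 3, we get g''(-6) = -9 < 0 ⇒ local maximum; g''(3) = 9 > 0 ⇒ local minimum.
So the local minimum value is g(3) = -53/2.

3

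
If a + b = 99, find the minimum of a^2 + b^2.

9801/2

With a + b = 99, a^2 + b^2 = a^2 + (99 − a)^2.
The derivative 2a − 2(99 − a) = 4a − 198 vanishes at a = 99/2; second derivative 4 > 0, a minimum.
The minimum is 2·(99/2)^2 = 9801/2.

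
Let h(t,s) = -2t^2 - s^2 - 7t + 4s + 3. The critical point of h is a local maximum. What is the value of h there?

105/8

∂h/∂t = -4t - 7 = 0 and ∂h/∂s = -2s + 4 = 0, so (t, s) = (-7/4, 2).
The Hessian has h_{tt} = -4, h_{ss} = -2, h_{ts} = 0, giving D = 8 > 0 with h_{tt} < 0, so the point is a local maximum.
h(-7/4, 2) = 105/8.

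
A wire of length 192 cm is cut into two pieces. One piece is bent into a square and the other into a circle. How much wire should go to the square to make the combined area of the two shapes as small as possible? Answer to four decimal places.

107.5390

Let x be the length used for the square. Square side x/4; circle radius (192−x)/(2π).
A(x) = (x/4)² + π·((192−x)/(2π))² = x²/16 + (192−x)²/(4π) for 0 ≤ x ≤ 192. A'(x) = x/8 − (192−x)/(2π) = 0 gives x = 4·192/(π+4) ≈ 107.5390.
A'' = 1/8 + 1/(2π) > 0, so this gives the minimum combined area; x ≈ 107.5390 cm to the square.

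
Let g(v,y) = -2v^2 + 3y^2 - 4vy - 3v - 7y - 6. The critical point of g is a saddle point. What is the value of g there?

-227/40

∂g/∂v = -4v - 4y - 3 = 0 and ∂g/∂y = -4v + 6y - 7 = 0, so (v, y) = (-23/20, 2/5).
The Hessian has g_{vv} = -4, g_{yy} = 6, g_{vy} = -4, giving D = -40 < 0, so the point is a saddle point.
g(-23/20, 2/5) = -227/40.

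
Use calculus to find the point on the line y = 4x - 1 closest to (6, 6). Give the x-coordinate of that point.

Minimize D(x)^2 = (x - 6)^2 + (4x - 7)^2.
d/dx[D^2] = 2(x - 6) + 2·4·(4x - 7) = 0 ⇒ x = 2.
Then y = 7 and the distance is √(17) ≈ 4.1231.

2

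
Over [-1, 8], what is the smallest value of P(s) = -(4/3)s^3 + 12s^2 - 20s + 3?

-215/3

Differentiating, P'(s) = -4s^2 + 24s - 20; which vanishes at s = 1 and s = 5.
Evaluating at the critical points and endpoints: P(-1) = 109/3,  P(1) = -19/3,  P(5) = 109/3,  P(8) = -215/3.
Hence the absolute minimum is -215/3 at s = 8.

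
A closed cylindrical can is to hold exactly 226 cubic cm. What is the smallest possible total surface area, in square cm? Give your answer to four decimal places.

With radius r and height h, πr²h = 226 so h = 226/(πr²), and S(r) = 2πr² + 2πrh = 2πr² + 2·226/r.
S'(r) = 4πr − 2·226/r² = 0 ⇒ r³ = 226/(2π), so r ≈ 3.3010 and h = 2r ≈ 6.6020.
S''(r) = 4π + 4·226/r³ > 0, so this is the minimum; S ≈ 205.3936.

205.3936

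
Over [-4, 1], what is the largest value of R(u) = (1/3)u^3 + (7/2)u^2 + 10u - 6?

47/6

The derivative is u^2 + 7u + 10, whose only zero in [-4, 1] is u = -2.
Candidates: R(-4) = -34/3,  R(-2) = -44/3,  R(1) = 47/6.
So the maximum is R(1) = 47/6.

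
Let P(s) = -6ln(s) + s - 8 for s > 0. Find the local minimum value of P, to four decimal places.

-12.7506

P'(s) = -6/s + 1 = 0 gives s = 6.
P''(s) = 6/s², which is positive for s > 0, so this is a local minimum.
P(6) = -6·ln(6) + 6 - 8 ≈ -12.7506.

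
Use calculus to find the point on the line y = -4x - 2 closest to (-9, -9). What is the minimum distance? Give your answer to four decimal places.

10.4290

Minimize D(x)^2 = (x + 9)^2 + (-4x + 7)^2.
d/dx[D^2] = 2(x + 9) + 2·(-4)·(-4x + 7) = 0 ⇒ x = 19/17.
Then y = -110/17 and the distance is √(1849/17) ≈ 10.4290.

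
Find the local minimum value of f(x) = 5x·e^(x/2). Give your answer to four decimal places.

-3.6788

f'(x) = 5·e^(x/2) + (5x)·(1/2)·e^(x/2) = ((5/2)x + 5)·e^(x/2). Since e^(x/2) > 0, the only critical point is x = -2.
f''(-2) has the same sign as 5/2 > 0, so this is a local minimum.
f(-2) = (-10)·e^(-1) ≈ -3.6788.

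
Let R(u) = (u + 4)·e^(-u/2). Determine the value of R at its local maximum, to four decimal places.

Differentiating with the product rule gives R'(u) = (-(1/2)u - 1)·e^(-u/2). Since e^(-u/2) > 0, the only critical point is u = -2.
R''(-2) has the same sign as -1/2 < 0, so this is a local maximum.
R(-2) = (2)·e^(1) ≈ 5.4366.

5.4366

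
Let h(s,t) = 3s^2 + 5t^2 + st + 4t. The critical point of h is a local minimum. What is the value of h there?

∂h/∂s = 6s + t = 0 and ∂h/∂t = s + 10t + 4 = 0, so (s, t) = (4/59, -24/59).
The Hessian has h_{ss} = 6, h_{tt} = 10, h_{st} = 1, giving D = 59 > 0 with h_{ss} > 0, so the point is a local minimum.
h(4/59, -24/59) = -48/59.

-48/59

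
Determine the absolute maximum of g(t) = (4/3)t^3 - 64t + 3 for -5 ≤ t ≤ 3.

521/3

Differentiating, g'(t) = 4t^2 - 64; whose only zero in [-5, 3] is t = -4.
Compare values at every candidate in [-5, 3]: g(-5) = 469/3; g(-4) = 521/3; g(3) = -153.
The maximum over the interval is 521/3, attained at t = -4.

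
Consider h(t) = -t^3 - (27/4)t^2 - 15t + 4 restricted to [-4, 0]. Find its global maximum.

Differentiating, h'(t) = -3t^2 - (27/2)t - 15; which vanishes at t = -5/2 and t = -2.
Candidates: h(-4) = 20,  h(-5/2) = 239/16,  h(-2) = 15,  h(0) = 4.
So the maximum is h(-4) = 20.

20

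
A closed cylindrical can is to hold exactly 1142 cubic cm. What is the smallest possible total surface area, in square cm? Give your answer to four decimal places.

604.8188

With radius r and height h, πr²h = 1142 so h = 1142/(πr²), and S(r) = 2πr² + 2πrh = 2πr² + 2·1142/r.
S'(r) = 4πr − 2·1142/r² = 0 ⇒ r³ = 1142/(2π), so r ≈ 5.6645 and h = 2r ≈ 11.3290.
S''(r) = 4π + 4·1142/r³ > 0, so this is the minimum; S ≈ 604.8188.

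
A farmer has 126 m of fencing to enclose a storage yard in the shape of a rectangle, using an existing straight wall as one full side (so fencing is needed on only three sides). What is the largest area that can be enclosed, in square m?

3969/2

Let the sides perpendicular to the wall have length x and the parallel side y, so 2x + y = 126 and the area is A = xy = x(126 − 2x).
A'(x) = 126 − 4x = 0 gives x = 63/2, and A''(x) = −4 < 0 confirms a maximum.
Then y = 126 − 2·63/2 = 63 and A = 3969/2.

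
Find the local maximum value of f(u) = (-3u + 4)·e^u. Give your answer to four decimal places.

Differentiating with the product rule gives f'(u) = (-3u + 1)·e^u. Since e^u > 0, the only critical point is u = 1/3.
f''(1/3) has the same sign as -3 < 0, so this is a local maximum.
f(1/3) = (3)·e^(1/3) ≈ 4.1868.

4.1868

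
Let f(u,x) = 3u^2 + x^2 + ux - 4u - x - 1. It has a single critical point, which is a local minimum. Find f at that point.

-26/11

∂f/∂u = 6u + x - 4 = 0 and ∂f/∂x = u + 2x - 1 = 0, so (u, x) = (7/11, 2/11).
The Hessian has f_{uu} = 6, f_{xx} = 2, f_{ux} = 1, giving D = 11 > 0 with f_{uu} > 0, so the point is a local minimum.
f(7/11, 2/11) = -26/11.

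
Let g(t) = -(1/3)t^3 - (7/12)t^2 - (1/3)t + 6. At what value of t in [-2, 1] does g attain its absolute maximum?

Differentiating, g'(t) = -t^2 - (7/6)t - 1/3; which vanishes at t = -2/3 and t = -1/2.
Compare values at every candidate in [-2, 1]: g(-2) = 7; g(-2/3) = 491/81; g(-1/2) = 97/16; g(1) = 19/4.
The maximum over the interval is 7, attained at t = -2.

-2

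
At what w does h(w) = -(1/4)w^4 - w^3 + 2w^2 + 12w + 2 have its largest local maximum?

h'(w) = -w^3 - 3w^2 + 4w + 12 = 0 at w = -3, -2, 2.
Second-derivative test with h''(w) = -3w^2 - 6w + 4: h''(-3) = -5 < 0 ⇒ local maximum; h''(-2) = 4 > 0 ⇒ local minimum; h''(2) = -20 < 0 ⇒ local maximum.
Thus h has its largest local maximum at w = 2, with value 22.

2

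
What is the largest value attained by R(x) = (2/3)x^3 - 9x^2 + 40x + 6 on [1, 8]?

The derivative is 2x^2 - 18x + 40, which vanishes at x = 4 and x = 5.
Compare values at every candidate in [1, 8]: R(1) = 113/3, R(4) = 194/3, R(5) = 193/3, R(8) = 274/3.
The maximum over the interval is 274/3, attained at x = 8.

274/3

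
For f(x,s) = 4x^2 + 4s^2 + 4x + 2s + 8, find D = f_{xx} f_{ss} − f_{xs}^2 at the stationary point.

∂f/∂x = 8x + 4 = 0 and ∂f/∂s = 8s + 2 = 0, so (x, s) = (-1/2, -1/4).
The Hessian has f_{xx} = 8, f_{ss} = 8, f_{xs} = 0, giving D = 64 > 0 with f_{xx} > 0, so the point is a local minimum.
D = (8)·(8) − (0)^2 = 64.

64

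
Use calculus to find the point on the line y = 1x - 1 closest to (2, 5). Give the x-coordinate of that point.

4

Minimize D(x)^2 = (x - 2)^2 + (x - 6)^2.
d/dx[D^2] = 2(x - 2) + 2·1·(x - 6) = 0 ⇒ x = 4.
Then y = 3 and the distance is √(8) ≈ 2.8284.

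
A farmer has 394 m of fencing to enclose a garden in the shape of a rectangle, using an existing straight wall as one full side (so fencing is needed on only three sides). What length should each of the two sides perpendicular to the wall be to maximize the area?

Let the sides perpendicular to the wall have length x and the parallel side y, so 2x + y = 394 and the area is A = xy = x(394 − 2x).
A'(x) = 394 − 4x = 0 gives x = 197/2, and A''(x) = −4 < 0 confirms a maximum.
Then y = 394 − 2·197/2 = 197 and A = 38809/2.

197/2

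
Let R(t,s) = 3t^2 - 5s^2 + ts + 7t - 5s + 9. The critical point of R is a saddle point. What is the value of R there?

∂R/∂t = 6t + s + 7 = 0 and ∂R/∂s = t - 10s - 5 = 0, so (t, s) = (-65/61, -37/61).
The Hessian has R_{tt} = 6, R_{ss} = -10, R_{ts} = 1, giving D = -61 < 0, so the point is a saddle point.
R(-65/61, -37/61) = 414/61.

414/61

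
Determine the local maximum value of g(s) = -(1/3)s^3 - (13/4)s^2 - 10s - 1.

g'(s) = -s^2 - (13/2)s - 10. Setting g'(s) = 0 gives s ∈ {-4, -5/2}.
Since g''(s) = -2s - 13/2, we get g''(-4) = 3/2 > 0 ⇒ local minimum; g''(-5/2) = -3/2 < 0 ⇒ local maximum.
Thus g has its local maximum at s = -5/2, with value 427/48.

427/48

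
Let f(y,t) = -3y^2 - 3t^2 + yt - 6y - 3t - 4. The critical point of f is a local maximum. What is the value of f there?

13/35

∂f/∂y = -6y + t - 6 = 0 and ∂f/∂t = y - 6t - 3 = 0, so (y, t) = (-39/35, -24/35).
The Hessian has f_{yy} = -6, f_{tt} = -6, f_{yt} = 1, giving D = 35 > 0 with f_{yy} < 0, so the point is a local maximum.
f(-39/35, -24/35) = 13/35.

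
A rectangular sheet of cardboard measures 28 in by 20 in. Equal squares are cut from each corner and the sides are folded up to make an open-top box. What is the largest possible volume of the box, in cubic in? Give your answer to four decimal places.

With cut size x, the volume is V(x) = x(28 − 2x)(20 − 2x) for 0 < x < 10.
V'(x) = 12x^2 − 192x + 560. Setting V'(x) = 0 gives x ≈ 3.8367 (the root in (0, 10)).
V''(x) = 24x − 192 is negative there, so this is the maximum; V ≈ 961.3154.

961.3154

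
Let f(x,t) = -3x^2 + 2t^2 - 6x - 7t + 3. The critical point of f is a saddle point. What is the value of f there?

∂f/∂x = -6x - 6 = 0 and ∂f/∂t = 4t - 7 = 0, so (x, t) = (-1, 7/4).
The Hessian has f_{xx} = -6, f_{tt} = 4, f_{xt} = 0, giving D = -24 < 0, so the point is a saddle point.
f(-1, 7/4) = -1/8.

-1/8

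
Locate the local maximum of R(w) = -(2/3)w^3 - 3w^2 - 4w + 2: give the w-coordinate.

-1

R'(w) = -2w^2 - 6w - 4. Setting R'(w) = 0 gives w ∈ {-2, -1}.
R''(w) = -4w - 6. R''(-2) = 2 > 0 ⇒ local minimum; R''(-1) = -2 < 0 ⇒ local maximum.
So the local maximum value is R(-1) = 11/3.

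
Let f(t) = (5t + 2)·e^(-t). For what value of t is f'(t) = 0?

By the product rule, f'(t) = (-5t + 3)·e^(-t). Since e^(-t) > 0, the only critical point is t = 3/5.
f''(3/5) has the same sign as -5 < 0, so this is a local maximum.
f(3/5) = (5)·e^(-3/5) ≈ 2.7441.

3/5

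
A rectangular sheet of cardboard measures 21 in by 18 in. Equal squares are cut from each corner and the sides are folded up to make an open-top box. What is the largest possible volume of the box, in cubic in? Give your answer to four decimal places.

541.9699

With cut size x, the volume is V(x) = x(21 − 2x)(18 − 2x) for 0 < x < 9.
V'(x) = 12x^2 − 156x + 378. Setting V'(x) = 0 gives x ≈ 3.2213 (the root in (0, 9)).
V''(x) = 24x − 156 is negative there, so this is the maximum; V ≈ 541.9699.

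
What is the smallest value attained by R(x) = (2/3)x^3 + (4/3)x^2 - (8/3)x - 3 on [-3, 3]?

The derivative is 2x^2 + (8/3)x - 8/3, which vanishes at x = -2 and x = 2/3.
Evaluating at the critical points and endpoints: R(-3) = -1,  R(-2) = 7/3,  R(2/3) = -323/81,  R(3) = 19.
Hence the absolute minimum is -323/81 at x = 2/3.

-323/81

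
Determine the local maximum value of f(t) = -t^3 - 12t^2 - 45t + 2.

f'(t) = -3t^2 - 24t - 45 = 0 at t = -5, -3.
Second-derivative test with f''(t) = -6t - 24: f''(-5) = 6 > 0 ⇒ local minimum; f''(-3) = -6 < 0 ⇒ local maximum.
So the local maximum value is f(-3) = 56.

56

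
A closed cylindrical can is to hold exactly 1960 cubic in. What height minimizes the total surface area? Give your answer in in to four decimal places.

With radius r and height h, πr²h = 1960 so h = 1960/(πr²), and S(r) = 2πr² + 2πrh = 2πr² + 2·1960/r.
S'(r) = 4πr − 2·1960/r² = 0 ⇒ r³ = 1960/(2π), so r ≈ 6.7820 and h = 2r ≈ 13.5640.
S''(r) = 4π + 4·1960/r³ > 0, so this is the minimum; S ≈ 866.9990.

13.5640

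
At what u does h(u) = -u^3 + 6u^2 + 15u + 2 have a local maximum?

h'(u) = -3u^2 + 12u + 15 = 0 at u = -1, 5.
Second-derivative test with h''(u) = -6u + 12: h''(-1) = 18 > 0 ⇒ local minimum; h''(5) = -18 < 0 ⇒ local maximum.
So the local maximum value is h(5) = 102.

5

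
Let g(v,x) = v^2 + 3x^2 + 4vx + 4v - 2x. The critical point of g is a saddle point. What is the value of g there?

21

∂g/∂v = 2v + 4x + 4 = 0 and ∂g/∂x = 4v + 6x - 2 = 0, so (v, x) = (8, -5).
The Hessian has g_{vv} = 2, g_{xx} = 6, g_{vx} = 4, giving D = -4 < 0, so the point is a saddle point.
g(8, -5) = 21.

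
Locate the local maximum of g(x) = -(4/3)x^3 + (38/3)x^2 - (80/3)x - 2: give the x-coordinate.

g'(x) = -4x^2 + (76/3)x - 80/3 = 0 at x = 4/3, 5.
Second-derivative test with g''(x) = -8x + 76/3: g''(4/3) = 44/3 > 0 ⇒ local minimum; g''(5) = -44/3 < 0 ⇒ local maximum.
So the local maximum value is g(5) = 44/3.

5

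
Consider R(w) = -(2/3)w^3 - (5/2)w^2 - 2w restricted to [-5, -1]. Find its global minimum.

Differentiating, R'(w) = -2w^2 - 5w - 2; whose only zero in [-5, -1] is w = -2.
Evaluating at the critical points and endpoints: R(-5) = 185/6; R(-2) = -2/3; R(-1) = 1/6.
So the minimum is R(-2) = -2/3.

-2/3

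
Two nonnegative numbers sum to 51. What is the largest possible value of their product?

2601/4

With x + y = 51, the product is P(x) = x(51 − x).
P'(x) = 51 − 2x = 0 gives x = 51/2; P'' = −2 < 0, so this is the maximum.
P = 51/2·51/2 = 2601/4.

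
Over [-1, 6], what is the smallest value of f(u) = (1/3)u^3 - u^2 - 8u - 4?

-92/3

The derivative is u^2 - 2u - 8, whose only zero in [-1, 6] is u = 4.
Candidates: f(-1) = 8/3,  f(4) = -92/3,  f(6) = -16.
Hence the absolute minimum is -92/3 at u = 4.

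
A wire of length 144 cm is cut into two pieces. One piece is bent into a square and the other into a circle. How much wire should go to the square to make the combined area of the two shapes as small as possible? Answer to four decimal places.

80.6543

Let x be the length used for the square. Square side x/4; circle radius (144−x)/(2π).
A(x) = (x/4)² + π·((144−x)/(2π))² = x²/16 + (144−x)²/(4π) for 0 ≤ x ≤ 144. A'(x) = x/8 − (144−x)/(2π) = 0 gives x = 4·144/(π+4) ≈ 80.6543.
A'' = 1/8 + 1/(2π) > 0, so this gives the minimum combined area; x ≈ 80.6543 cm to the square.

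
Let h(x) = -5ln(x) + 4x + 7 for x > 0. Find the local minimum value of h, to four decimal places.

h'(x) = -5/x + 4 = 0 gives x = 5/4.
h''(x) = 5/x², which is positive for x > 0, so this is a local minimum.
h(5/4) = -5·ln(5/4) + 5 + 7 ≈ 10.8843.

10.8843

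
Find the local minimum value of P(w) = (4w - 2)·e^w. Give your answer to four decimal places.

-2.4261

P'(w) = 4·e^w + (4w - 2)·1·e^w = (4w + 2)·e^w. Since e^w > 0, the only critical point is w = -1/2.
P''(-1/2) has the same sign as 4 > 0, so this is a local minimum.
P(-1/2) = (-4)·e^(-1/2) ≈ -2.4261.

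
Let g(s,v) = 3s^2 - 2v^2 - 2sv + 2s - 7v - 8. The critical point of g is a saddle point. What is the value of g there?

-113/28

∂g/∂s = 6s - 2v + 2 = 0 and ∂g/∂v = -2s - 4v - 7 = 0, so (s, v) = (-11/14, -19/14).
The Hessian has g_{ss} = 6, g_{vv} = -4, g_{sv} = -2, giving D = -28 < 0, so the point is a saddle point.
g(-11/14, -19/14) = -113/28.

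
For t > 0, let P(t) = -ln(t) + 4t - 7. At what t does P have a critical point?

P'(t) = -1/t + 4 = 0 gives t = 1/4.
P''(t) = 1/t², which is positive for t > 0, so this is a local minimum.
P(1/4) = -1·ln(1/4) + 1 - 7 ≈ -4.6137.

1/4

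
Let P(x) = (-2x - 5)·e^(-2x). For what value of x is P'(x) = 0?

By the product rule, P'(x) = (4x + 8)·e^(-2x). Since e^(-2x) > 0, the only critical point is x = -2.
P''(-2) has the same sign as 4 > 0, so this is a local minimum.
P(-2) = (-1)·e^(4) ≈ -54.5982.

-2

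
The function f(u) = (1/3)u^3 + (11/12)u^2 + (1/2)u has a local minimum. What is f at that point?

Critical points: f'(u) = u^2 + (11/6)u + 1/2 vanishes at u = -3/2, -1/3.
f''(u) = 2u + 11/6. f''(-3/2) = -7/6 < 0 ⇒ local maximum; f''(-1/3) = 7/6 > 0 ⇒ local minimum.
The local minimum is f(-1/3) = -25/324.

-25/324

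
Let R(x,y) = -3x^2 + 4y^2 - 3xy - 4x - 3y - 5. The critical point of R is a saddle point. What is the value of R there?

-212/57

∂R/∂x = -6x - 3y - 4 = 0 and ∂R/∂y = -3x + 8y - 3 = 0, so (x, y) = (-41/57, 2/19).
The Hessian has R_{xx} = -6, R_{yy} = 8, R_{xy} = -3, giving D = -57 < 0, so the point is a saddle point.
R(-41/57, 2/19) = -212/57.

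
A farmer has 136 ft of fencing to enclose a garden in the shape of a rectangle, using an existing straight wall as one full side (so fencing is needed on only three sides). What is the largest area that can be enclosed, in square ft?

Let the sides perpendicular to the wall have length x and the parallel side y, so 2x + y = 136 and the area is A = xy = x(136 − 2x).
A'(x) = 136 − 4x = 0 gives x = 34, and A''(x) = −4 < 0 confirms a maximum.
Then y = 136 − 2·34 = 68 and A = 2312.

2312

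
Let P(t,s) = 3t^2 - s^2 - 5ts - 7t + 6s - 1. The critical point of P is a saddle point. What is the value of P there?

∂P/∂t = 6t - 5s - 7 = 0 and ∂P/∂s = -5t - 2s + 6 = 0, so (t, s) = (44/37, 1/37).
The Hessian has P_{tt} = 6, P_{ss} = -2, P_{ts} = -5, giving D = -37 < 0, so the point is a saddle point.
P(44/37, 1/37) = -188/37.

-188/37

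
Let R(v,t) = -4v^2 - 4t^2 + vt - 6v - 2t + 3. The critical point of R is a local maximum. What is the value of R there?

∂R/∂v = -8v + t - 6 = 0 and ∂R/∂t = v - 8t - 2 = 0, so (v, t) = (-50/63, -22/63).
The Hessian has R_{vv} = -8, R_{tt} = -8, R_{vt} = 1, giving D = 63 > 0 with R_{vv} < 0, so the point is a local maximum.
R(-50/63, -22/63) = 361/63.

361/63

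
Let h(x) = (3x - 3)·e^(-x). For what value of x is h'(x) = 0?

2

h'(x) = 3·e^(-x) + (3x - 3)·(-1)·e^(-x) = (-3x + 6)·e^(-x). Since e^(-x) > 0, the only critical point is x = 2.
h''(2) has the same sign as -3 < 0, so this is a local maximum.
h(2) = (3)·e^(-2) ≈ 0.4060.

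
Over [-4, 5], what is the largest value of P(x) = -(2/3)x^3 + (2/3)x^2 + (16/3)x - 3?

29

The derivative is -2x^2 + (4/3)x + 16/3, which vanishes at x = -4/3 and x = 2.
Evaluating at the critical points and endpoints: P(-4) = 29, P(-4/3) = -595/81, P(2) = 5, P(5) = -43.
The maximum over the interval is 29, attained at x = -4.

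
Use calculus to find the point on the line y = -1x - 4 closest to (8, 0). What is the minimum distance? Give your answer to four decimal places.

8.4853

Minimize D(x)^2 = (x - 8)^2 + (-x - 4)^2.
d/dx[D^2] = 2(x - 8) + 2·(-1)·(-x - 4) = 0 ⇒ x = 2.
Then y = -6 and the distance is √(72) ≈ 8.4853.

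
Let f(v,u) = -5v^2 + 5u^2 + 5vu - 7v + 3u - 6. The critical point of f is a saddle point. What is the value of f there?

-89/25

∂f/∂v = -10v + 5u - 7 = 0 and ∂f/∂u = 5v + 10u + 3 = 0, so (v, u) = (-17/25, 1/25).
The Hessian has f_{vv} = -10, f_{uu} = 10, f_{vu} = 5, giving D = -125 < 0, so the point is a saddle point.
f(-17/25, 1/25) = -89/25.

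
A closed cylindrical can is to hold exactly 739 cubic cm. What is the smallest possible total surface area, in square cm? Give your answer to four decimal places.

With radius r and height h, πr²h = 739 so h = 739/(πr²), and S(r) = 2πr² + 2πrh = 2πr² + 2·739/r.
S'(r) = 4πr − 2·739/r² = 0 ⇒ r³ = 739/(2π), so r ≈ 4.8995 and h = 2r ≈ 9.7991.
S''(r) = 4π + 4·739/r³ > 0, so this is the minimum; S ≈ 452.4919.

452.4919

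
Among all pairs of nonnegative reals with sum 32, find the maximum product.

With x + y = 32, the product is P(x) = x(32 − x).
P'(x) = 32 − 2x = 0 gives x = 16; P'' = −2 < 0, so this is the maximum.
P = 16·16 = 256.

256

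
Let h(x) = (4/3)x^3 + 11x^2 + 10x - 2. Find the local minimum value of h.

h'(x) = 4x^2 + 22x + 10 = 0 at x = -5, -1/2.
Second-derivative test with h''(x) = 8x + 22: h''(-5) = -18 < 0 ⇒ local maximum; h''(-1/2) = 18 > 0 ⇒ local minimum.
The local minimum is h(-1/2) = -53/12.

-53/12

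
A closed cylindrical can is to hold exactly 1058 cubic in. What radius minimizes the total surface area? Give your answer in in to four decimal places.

With radius r and height h, πr²h = 1058 so h = 1058/(πr²), and S(r) = 2πr² + 2πrh = 2πr² + 2·1058/r.
S'(r) = 4πr − 2·1058/r² = 0 ⇒ r³ = 1058/(2π), so r ≈ 5.5221 and h = 2r ≈ 11.0441.
S''(r) = 4π + 4·1058/r³ > 0, so this is the minimum; S ≈ 574.7844.

5.5221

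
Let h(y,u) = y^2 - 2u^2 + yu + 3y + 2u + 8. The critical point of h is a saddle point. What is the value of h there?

∂h/∂y = 2y + u + 3 = 0 and ∂h/∂u = y - 4u + 2 = 0, so (y, u) = (-14/9, 1/9).
The Hessian has h_{yy} = 2, h_{uu} = -4, h_{yu} = 1, giving D = -9 < 0, so the point is a saddle point.
h(-14/9, 1/9) = 52/9.

52/9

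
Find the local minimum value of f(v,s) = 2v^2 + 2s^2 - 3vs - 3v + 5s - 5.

-58/7

∂f/∂v = 4v - 3s - 3 = 0 and ∂f/∂s = -3v + 4s + 5 = 0, so (v, s) = (-3/7, -11/7).
The Hessian has f_{vv} = 4, f_{ss} = 4, f_{vs} = -3, giving D = 7 > 0 with f_{vv} > 0, so the point is a local minimum.
f(-3/7, -11/7) = -58/7.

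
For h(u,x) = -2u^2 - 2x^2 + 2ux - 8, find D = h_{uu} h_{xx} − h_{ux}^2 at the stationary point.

12

∂h/∂u = -4u + 2x = 0 and ∂h/∂x = 2u - 4x = 0, so (u, x) = (0, 0).
The Hessian has h_{uu} = -4, h_{xx} = -4, h_{ux} = 2, giving D = 12 > 0 with h_{uu} < 0, so the point is a local maximum.
D = (-4)·(-4) − (2)^2 = 12.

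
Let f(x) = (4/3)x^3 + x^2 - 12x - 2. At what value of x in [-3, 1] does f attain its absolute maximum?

-2

Differentiating, f'(x) = 4x^2 + 2x - 12; whose only zero in [-3, 1] is x = -2.
Evaluating at the critical points and endpoints: f(-3) = 7; f(-2) = 46/3; f(1) = -35/3.
So the maximum is f(-2) = 46/3.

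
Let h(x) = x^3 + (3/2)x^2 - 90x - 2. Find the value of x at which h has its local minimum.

Critical points: h'(x) = 3x^2 + 3x - 90 vanishes at x = -6, 5.
h''(x) = 6x + 3. h''(-6) = -33 < 0 ⇒ local maximum; h''(5) = 33 > 0 ⇒ local minimum.
So the local minimum value is h(5) = -579/2.

5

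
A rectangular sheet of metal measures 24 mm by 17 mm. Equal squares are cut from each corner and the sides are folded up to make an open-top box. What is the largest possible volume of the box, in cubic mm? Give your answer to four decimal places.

With cut size x, the volume is V(x) = x(24 − 2x)(17 − 2x) for 0 < x < 8.5.
V'(x) = 12x^2 − 164x + 408. Setting V'(x) = 0 gives x ≈ 3.2704 (the root in (0, 8.5)).
V''(x) = 24x − 164 is negative there, so this is the maximum; V ≈ 597.2053.

597.2053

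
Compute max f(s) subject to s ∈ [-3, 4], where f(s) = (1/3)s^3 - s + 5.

The derivative is s^2 - 1, which vanishes at s = -1 and s = 1.
Compare values at every candidate in [-3, 4]: f(-3) = -1, f(-1) = 17/3, f(1) = 13/3, f(4) = 67/3.
So the maximum is f(4) = 67/3.

67/3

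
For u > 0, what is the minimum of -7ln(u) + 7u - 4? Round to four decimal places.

3.0000

g'(u) = -7/u + 7 = 0 gives u = 1.
g''(u) = 7/u², which is positive for u > 0, so this is a local minimum.
g(1) = -7·ln(1) + 7 - 4 ≈ 3.0000.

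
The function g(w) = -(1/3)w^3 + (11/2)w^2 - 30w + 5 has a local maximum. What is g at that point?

-49

g'(w) = -w^2 + 11w - 30. Setting g'(w) = 0 gives w ∈ {5, 6}.
Second-derivative test with g''(w) = -2w + 11: g''(5) = 1 > 0 ⇒ local minimum; g''(6) = -1 < 0 ⇒ local maximum.
Thus g has its local maximum at w = 6, with value -49.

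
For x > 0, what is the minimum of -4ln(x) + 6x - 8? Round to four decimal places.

-2.3781

h'(x) = -4/x + 6 = 0 gives x = 2/3.
h''(x) = 4/x², which is positive for x > 0, so this is a local minimum.
h(2/3) = -4·ln(2/3) + 4 - 8 ≈ -2.3781.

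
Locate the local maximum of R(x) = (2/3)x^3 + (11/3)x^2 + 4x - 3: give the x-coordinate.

R'(x) = 2x^2 + (22/3)x + 4. Setting R'(x) = 0 gives x ∈ {-3, -2/3}.
R''(x) = 4x + 22/3. R''(-3) = -14/3 < 0 ⇒ local maximum; R''(-2/3) = 14/3 > 0 ⇒ local minimum.
So the local maximum value is R(-3) = 0.

-3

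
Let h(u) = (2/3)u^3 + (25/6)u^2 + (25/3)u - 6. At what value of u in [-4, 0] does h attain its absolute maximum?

0

Differentiating, h'(u) = 2u^2 + (25/3)u + 25/3; which vanishes at u = -5/2 and u = -5/3.
Compare values at every candidate in [-4, 0]: h(-4) = -46/3,  h(-5/2) = -269/24,  h(-5/3) = -1847/162,  h(0) = -6.
The maximum over the interval is -6, attained at u = 0.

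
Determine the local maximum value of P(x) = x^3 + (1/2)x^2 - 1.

-53/54

Critical points: P'(x) = 3x^2 + x vanishes at x = -1/3, 0.
Second-derivative test with P''(x) = 6x + 1: P''(-1/3) = -1 < 0 ⇒ local maximum; P''(0) = 1 > 0 ⇒ local minimum.
Thus P has its local maximum at x = -1/3, with value -53/54.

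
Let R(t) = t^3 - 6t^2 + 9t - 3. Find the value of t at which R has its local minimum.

R'(t) = 3t^2 - 12t + 9. Setting R'(t) = 0 gives t ∈ {1, 3}.
R''(t) = 6t - 12. R''(1) = -6 < 0 ⇒ local maximum; R''(3) = 6 > 0 ⇒ local minimum.
So the local minimum value is R(3) = -3.

3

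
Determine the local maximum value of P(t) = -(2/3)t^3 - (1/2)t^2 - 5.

P'(t) = -2t^2 - t. Setting P'(t) = 0 gives t ∈ {-1/2, 0}.
Second-derivative test with P''(t) = -4t - 1: P''(-1/2) = 1 > 0 ⇒ local minimum; P''(0) = -1 < 0 ⇒ local maximum.
The local maximum is P(0) = -5.

-5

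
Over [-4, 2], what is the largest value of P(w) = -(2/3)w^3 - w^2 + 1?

P'(w) = -2w^2 - 2w, which vanishes at w = -1 and w = 0.
Compare values at every candidate in [-4, 2]: P(-4) = 83/3, P(-1) = 2/3, P(0) = 1, P(2) = -25/3.
So the maximum is P(-4) = 83/3.

83/3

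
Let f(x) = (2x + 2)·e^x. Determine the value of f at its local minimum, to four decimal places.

f'(x) = 2·e^x + (2x + 2)·1·e^x = (2x + 4)·e^x. Since e^x > 0, the only critical point is x = -2.
f''(-2) has the same sign as 2 > 0, so this is a local minimum.
f(-2) = (-2)·e^(-2) ≈ -0.2707.

-0.2707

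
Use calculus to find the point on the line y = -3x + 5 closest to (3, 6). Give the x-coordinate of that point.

Minimize D(x)^2 = (x - 3)^2 + (-3x - 1)^2.
d/dx[D^2] = 2(x - 3) + 2·(-3)·(-3x - 1) = 0 ⇒ x = 0.
Then y = 5 and the distance is √(10) ≈ 3.1623.

0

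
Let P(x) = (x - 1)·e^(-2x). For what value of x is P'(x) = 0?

P'(x) = 1·e^(-2x) + (x - 1)·(-2)·e^(-2x) = (-2x + 3)·e^(-2x). Since e^(-2x) > 0, the only critical point is x = 3/2.
P''(3/2) has the same sign as -2 < 0, so this is a local maximum.
P(3/2) = (1/2)·e^(-3) ≈ 0.0249.

3/2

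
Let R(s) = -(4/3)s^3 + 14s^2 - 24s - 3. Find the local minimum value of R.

R'(s) = -4s^2 + 28s - 24. Setting R'(s) = 0 gives s ∈ {1, 6}.
R''(s) = -8s + 28. R''(1) = 20 > 0 ⇒ local minimum; R''(6) = -20 < 0 ⇒ local maximum.
So the local minimum value is R(1) = -43/3.

-43/3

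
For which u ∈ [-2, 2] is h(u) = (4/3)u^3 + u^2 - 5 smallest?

Differentiating, h'(u) = 4u^2 + 2u; which vanishes at u = -1/2 and u = 0.
Candidates: h(-2) = -35/3, h(-1/2) = -59/12, h(0) = -5, h(2) = 29/3.
The minimum over the interval is -35/3, attained at u = -2.

-2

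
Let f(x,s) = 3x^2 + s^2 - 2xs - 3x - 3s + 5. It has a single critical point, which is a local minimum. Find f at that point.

-7/4

∂f/∂x = 6x - 2s - 3 = 0 and ∂f/∂s = -2x + 2s - 3 = 0, so (x, s) = (3/2, 3).
The Hessian has f_{xx} = 6, f_{ss} = 2, f_{xs} = -2, giving D = 8 > 0 with f_{xx} > 0, so the point is a local minimum.
f(3/2, 3) = -7/4.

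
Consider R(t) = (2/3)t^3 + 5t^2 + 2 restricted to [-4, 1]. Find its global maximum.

118/3

The derivative is 2t^2 + 10t, whose only zero in [-4, 1] is t = 0.
Candidates: R(-4) = 118/3,  R(0) = 2,  R(1) = 23/3.
The maximum over the interval is 118/3, attained at t = -4.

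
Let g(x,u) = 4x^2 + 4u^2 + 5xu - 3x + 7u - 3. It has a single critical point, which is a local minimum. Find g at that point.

∂g/∂x = 8x + 5u - 3 = 0 and ∂g/∂u = 5x + 8u + 7 = 0, so (x, u) = (59/39, -71/39).
The Hessian has g_{xx} = 8, g_{uu} = 8, g_{xu} = 5, giving D = 39 > 0 with g_{xx} > 0, so the point is a local minimum.
g(59/39, -71/39) = -454/39.

-454/39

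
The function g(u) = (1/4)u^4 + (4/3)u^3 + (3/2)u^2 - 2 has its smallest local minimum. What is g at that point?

g'(u) = u^3 + 4u^2 + 3u. Setting g'(u) = 0 gives u ∈ {-3, -1, 0}.
g''(u) = 3u^2 + 8u + 3. g''(-3) = 6 > 0 ⇒ local minimum; g''(-1) = -2 < 0 ⇒ local maximum; g''(0) = 3 > 0 ⇒ local minimum.
Thus g has its smallest local minimum at u = -3, with value -17/4.

-17/4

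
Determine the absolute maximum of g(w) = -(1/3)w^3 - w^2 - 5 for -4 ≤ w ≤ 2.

1/3

Differentiating, g'(w) = -w^2 - 2w; which vanishes at w = -2 and w = 0.
Evaluating at the critical points and endpoints: g(-4) = 1/3; g(-2) = -19/3; g(0) = -5; g(2) = -35/3.
Hence the absolute maximum is 1/3 at w = -4.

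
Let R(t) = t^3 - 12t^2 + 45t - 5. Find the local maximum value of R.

R'(t) = 3t^2 - 24t + 45. Setting R'(t) = 0 gives t ∈ {3, 5}.
Since R''(t) = 6t - 24, we get R''(3) = -6 < 0 ⇒ local maximum; R''(5) = 6 > 0 ⇒ local minimum.
The local maximum is R(3) = 49.

49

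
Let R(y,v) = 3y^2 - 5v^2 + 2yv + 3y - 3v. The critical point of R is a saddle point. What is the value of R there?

0

∂R/∂y = 6y + 2v + 3 = 0 and ∂R/∂v = 2y - 10v - 3 = 0, so (y, v) = (-3/8, -3/8).
The Hessian has R_{yy} = 6, R_{vv} = -10, R_{yv} = 2, giving D = -64 < 0, so the point is a saddle point.
R(-3/8, -3/8) = 0.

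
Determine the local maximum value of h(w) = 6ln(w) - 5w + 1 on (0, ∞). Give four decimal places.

h'(w) = 6/w − 5 = 0 gives w = 6/5.
h''(w) = -6/w², which is negative for w > 0, so this is a local maximum.
h(6/5) = 6·ln(6/5) - 6 + 1 ≈ -3.9061.

-3.9061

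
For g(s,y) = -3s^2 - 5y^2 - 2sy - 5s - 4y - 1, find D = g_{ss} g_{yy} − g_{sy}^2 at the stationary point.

56

∂g/∂s = -6s - 2y - 5 = 0 and ∂g/∂y = -2s - 10y - 4 = 0, so (s, y) = (-3/4, -1/4).
The Hessian has g_{ss} = -6, g_{yy} = -10, g_{sy} = -2, giving D = 56 > 0 with g_{ss} < 0, so the point is a local maximum.
D = (-6)·(-10) − (-2)^2 = 56.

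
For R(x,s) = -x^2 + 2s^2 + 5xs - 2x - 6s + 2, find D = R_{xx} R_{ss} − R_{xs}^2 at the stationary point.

∂R/∂x = -2x + 5s - 2 = 0 and ∂R/∂s = 5x + 4s - 6 = 0, so (x, s) = (2/3, 2/3).
The Hessian has R_{xx} = -2, R_{ss} = 4, R_{xs} = 5, giving D = -33 < 0, so the point is a saddle point.
D = (-2)·(4) − (5)^2 = -33.

-33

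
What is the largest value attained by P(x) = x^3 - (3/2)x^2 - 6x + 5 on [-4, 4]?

21

The derivative is 3x^2 - 3x - 6, which vanishes at x = -1 and x = 2.
Evaluating at the critical points and endpoints: P(-4) = -59, P(-1) = 17/2, P(2) = -5, P(4) = 21.
The maximum over the interval is 21, attained at x = 4.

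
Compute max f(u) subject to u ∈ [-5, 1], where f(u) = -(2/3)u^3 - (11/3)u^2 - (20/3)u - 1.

Differentiating, f'(u) = -2u^2 - (22/3)u - 20/3; which vanishes at u = -2 and u = -5/3.
Evaluating at the critical points and endpoints: f(-5) = 24; f(-2) = 3; f(-5/3) = 244/81; f(1) = -12.
The maximum over the interval is 24, attained at u = -5.

24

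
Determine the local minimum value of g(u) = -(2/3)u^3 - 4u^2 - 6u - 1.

-1

Critical points: g'(u) = -2u^2 - 8u - 6 vanishes at u = -3, -1.
Second-derivative test with g''(u) = -4u - 8: g''(-3) = 4 > 0 ⇒ local minimum; g''(-1) = -4 < 0 ⇒ local maximum.
The local minimum is g(-3) = -1.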